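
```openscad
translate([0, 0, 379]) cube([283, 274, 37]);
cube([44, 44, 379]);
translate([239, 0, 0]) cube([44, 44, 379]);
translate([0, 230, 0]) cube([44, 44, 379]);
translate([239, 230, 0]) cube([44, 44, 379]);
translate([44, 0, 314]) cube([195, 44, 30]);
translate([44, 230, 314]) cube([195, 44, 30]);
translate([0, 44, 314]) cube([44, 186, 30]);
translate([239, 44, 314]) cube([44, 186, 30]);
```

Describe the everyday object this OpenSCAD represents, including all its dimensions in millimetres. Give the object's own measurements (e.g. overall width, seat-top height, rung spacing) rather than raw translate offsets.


A simple wooden stool: a rectangular seat 283 mm (x) by 274 mm (y), 37 mm thick, top face at z = 416 mm, on four square legs, each 44×44 mm in cross-section. The legs rest on z = 0, each flush with a corner of the seat. Four stretchers, 44 mm wide and 30 mm tall, connect adjacent legs with their undersides at z = 314 mm, each running between the inner faces of the legs it joins and aligned with the legs' outer faces on the other axis.


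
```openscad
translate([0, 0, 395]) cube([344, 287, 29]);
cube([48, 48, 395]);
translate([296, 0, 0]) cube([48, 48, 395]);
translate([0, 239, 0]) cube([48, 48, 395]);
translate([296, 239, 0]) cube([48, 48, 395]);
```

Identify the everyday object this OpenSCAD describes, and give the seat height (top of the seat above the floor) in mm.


A stool. The seat height is 424 mm.

A 344×287×29 slab at z = 395 on four corner posts — a stool. The seat top is 395 + 29 = 424 mm.


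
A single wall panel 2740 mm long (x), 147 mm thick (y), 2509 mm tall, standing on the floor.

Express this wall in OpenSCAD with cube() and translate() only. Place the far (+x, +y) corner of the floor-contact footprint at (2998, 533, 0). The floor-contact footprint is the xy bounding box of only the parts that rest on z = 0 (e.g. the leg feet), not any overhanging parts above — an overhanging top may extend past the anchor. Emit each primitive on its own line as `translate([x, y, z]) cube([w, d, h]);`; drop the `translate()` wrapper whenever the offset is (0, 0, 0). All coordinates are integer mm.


translate([258, 386, 0]) cube([2740, 147, 2509]);


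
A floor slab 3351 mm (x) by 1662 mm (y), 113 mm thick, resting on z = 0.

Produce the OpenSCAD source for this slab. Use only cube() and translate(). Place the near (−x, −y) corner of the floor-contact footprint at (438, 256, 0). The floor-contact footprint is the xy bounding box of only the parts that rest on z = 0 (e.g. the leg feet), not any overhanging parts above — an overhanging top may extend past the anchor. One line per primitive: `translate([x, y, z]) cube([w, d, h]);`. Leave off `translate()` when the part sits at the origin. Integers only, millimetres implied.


translate([438, 256, 0]) cube([3351, 1662, 113]);


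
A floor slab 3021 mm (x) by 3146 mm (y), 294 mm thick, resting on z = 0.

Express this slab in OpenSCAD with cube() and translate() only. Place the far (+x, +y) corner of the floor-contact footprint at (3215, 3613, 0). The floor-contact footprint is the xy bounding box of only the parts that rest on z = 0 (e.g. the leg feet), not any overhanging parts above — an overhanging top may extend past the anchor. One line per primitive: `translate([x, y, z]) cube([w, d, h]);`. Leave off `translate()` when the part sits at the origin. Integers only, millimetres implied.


translate([194, 467, 0]) cube([3021, 3146, 294]);


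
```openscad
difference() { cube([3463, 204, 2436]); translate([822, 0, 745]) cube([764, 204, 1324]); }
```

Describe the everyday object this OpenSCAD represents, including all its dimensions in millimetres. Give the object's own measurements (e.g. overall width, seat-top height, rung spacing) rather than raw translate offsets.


A wall 3463 mm long (x), 204 mm thick (y), 2436 mm tall, with a rectangular window opening cut through it. The opening is 764 mm wide and 1324 mm tall; its sill is at z = 745 mm and its near (−x) edge is 822 mm from the wall's −x end. The opening passes through the full wall thickness.


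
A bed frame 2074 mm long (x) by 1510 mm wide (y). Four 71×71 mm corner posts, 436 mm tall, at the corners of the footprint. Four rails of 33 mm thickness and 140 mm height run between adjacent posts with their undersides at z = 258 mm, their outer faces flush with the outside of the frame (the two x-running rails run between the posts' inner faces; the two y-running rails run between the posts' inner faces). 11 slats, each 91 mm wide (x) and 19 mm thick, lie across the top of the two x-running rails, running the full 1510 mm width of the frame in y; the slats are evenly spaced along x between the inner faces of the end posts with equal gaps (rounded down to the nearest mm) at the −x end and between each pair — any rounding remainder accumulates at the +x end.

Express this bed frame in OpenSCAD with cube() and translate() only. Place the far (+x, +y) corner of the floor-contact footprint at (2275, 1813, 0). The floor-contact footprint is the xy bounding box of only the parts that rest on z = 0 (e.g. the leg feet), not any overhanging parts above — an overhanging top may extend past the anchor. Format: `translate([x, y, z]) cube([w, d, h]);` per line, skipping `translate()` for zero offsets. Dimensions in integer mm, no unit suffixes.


translate([201, 303, 0]) cube([71, 71, 436]);
translate([201, 1742, 0]) cube([71, 71, 436]);
translate([2204, 303, 0]) cube([71, 71, 436]);
translate([2204, 1742, 0]) cube([71, 71, 436]);
translate([272, 303, 258]) cube([1932, 33, 140]);
translate([272, 1780, 258]) cube([1932, 33, 140]);
translate([201, 374, 258]) cube([33, 1368, 140]);
translate([2242, 374, 258]) cube([33, 1368, 140]);
translate([349, 303, 398]) cube([91, 1510, 19]);
translate([517, 303, 398]) cube([91, 1510, 19]);
translate([685, 303, 398]) cube([91, 1510, 19]);
translate([853, 303, 398]) cube([91, 1510, 19]);
translate([1021, 303, 398]) cube([91, 1510, 19]);
translate([1189, 303, 398]) cube([91, 1510, 19]);
translate([1357, 303, 398]) cube([91, 1510, 19]);
translate([1525, 303, 398]) cube([91, 1510, 19]);
translate([1693, 303, 398]) cube([91, 1510, 19]);
translate([1861, 303, 398]) cube([91, 1510, 19]);
translate([2029, 303, 398]) cube([91, 1510, 19]);


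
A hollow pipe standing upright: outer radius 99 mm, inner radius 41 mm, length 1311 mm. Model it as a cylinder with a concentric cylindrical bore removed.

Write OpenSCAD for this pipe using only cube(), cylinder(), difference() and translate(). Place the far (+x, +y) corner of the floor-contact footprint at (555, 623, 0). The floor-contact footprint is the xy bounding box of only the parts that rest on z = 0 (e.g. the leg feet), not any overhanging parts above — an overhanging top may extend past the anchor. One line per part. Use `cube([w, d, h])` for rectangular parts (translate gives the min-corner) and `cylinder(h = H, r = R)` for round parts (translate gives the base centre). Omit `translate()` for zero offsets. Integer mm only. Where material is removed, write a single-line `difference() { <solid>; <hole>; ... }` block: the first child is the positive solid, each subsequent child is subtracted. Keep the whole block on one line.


difference() { translate([456, 524, 0]) cylinder(h = 1311, r = 99); translate([456, 524, 0]) cylinder(h = 1311, r = 41); }


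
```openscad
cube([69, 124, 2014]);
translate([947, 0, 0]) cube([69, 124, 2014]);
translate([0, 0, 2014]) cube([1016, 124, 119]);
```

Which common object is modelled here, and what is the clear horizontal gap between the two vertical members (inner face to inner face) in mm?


A door frame. The clear opening width is 878 mm.

Two 2014 mm tall posts with a header on top — a door frame. The left jamb is 69 mm wide at x = 0; the right jamb starts at x = 947. The clear opening is 947 − 69 = 878 mm.


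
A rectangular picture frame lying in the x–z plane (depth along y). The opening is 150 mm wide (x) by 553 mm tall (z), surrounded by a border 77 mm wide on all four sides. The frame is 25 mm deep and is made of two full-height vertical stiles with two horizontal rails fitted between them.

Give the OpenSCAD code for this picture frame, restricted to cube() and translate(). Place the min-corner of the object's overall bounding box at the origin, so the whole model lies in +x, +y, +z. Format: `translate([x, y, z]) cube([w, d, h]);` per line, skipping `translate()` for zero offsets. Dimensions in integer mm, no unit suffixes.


cube([77, 25, 707]);
translate([227, 0, 0]) cube([77, 25, 707]);
translate([77, 0, 0]) cube([150, 25, 77]);
translate([77, 0, 630]) cube([150, 25, 77]);


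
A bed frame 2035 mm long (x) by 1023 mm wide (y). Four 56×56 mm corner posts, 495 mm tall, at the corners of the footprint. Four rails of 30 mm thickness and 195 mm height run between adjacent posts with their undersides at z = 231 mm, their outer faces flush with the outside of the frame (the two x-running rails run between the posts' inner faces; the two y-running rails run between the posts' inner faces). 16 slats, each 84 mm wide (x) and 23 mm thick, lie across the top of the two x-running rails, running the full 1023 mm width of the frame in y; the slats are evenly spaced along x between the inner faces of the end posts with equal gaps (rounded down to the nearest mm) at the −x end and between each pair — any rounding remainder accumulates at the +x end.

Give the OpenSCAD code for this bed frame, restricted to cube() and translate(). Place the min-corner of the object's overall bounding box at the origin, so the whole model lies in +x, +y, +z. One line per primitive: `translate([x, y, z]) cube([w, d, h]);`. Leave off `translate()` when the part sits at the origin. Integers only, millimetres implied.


cube([56, 56, 495]);
translate([0, 967, 0]) cube([56, 56, 495]);
translate([1979, 0, 0]) cube([56, 56, 495]);
translate([1979, 967, 0]) cube([56, 56, 495]);
translate([56, 0, 231]) cube([1923, 30, 195]);
translate([56, 993, 231]) cube([1923, 30, 195]);
translate([0, 56, 231]) cube([30, 911, 195]);
translate([2005, 56, 231]) cube([30, 911, 195]);
translate([90, 0, 426]) cube([84, 1023, 23]);
translate([208, 0, 426]) cube([84, 1023, 23]);
translate([326, 0, 426]) cube([84, 1023, 23]);
translate([444, 0, 426]) cube([84, 1023, 23]);
translate([562, 0, 426]) cube([84, 1023, 23]);
translate([680, 0, 426]) cube([84, 1023, 23]);
translate([798, 0, 426]) cube([84, 1023, 23]);
translate([916, 0, 426]) cube([84, 1023, 23]);
translate([1034, 0, 426]) cube([84, 1023, 23]);
translate([1152, 0, 426]) cube([84, 1023, 23]);
translate([1270, 0, 426]) cube([84, 1023, 23]);
translate([1388, 0, 426]) cube([84, 1023, 23]);
translate([1506, 0, 426]) cube([84, 1023, 23]);
translate([1624, 0, 426]) cube([84, 1023, 23]);
translate([1742, 0, 426]) cube([84, 1023, 23]);
translate([1860, 0, 426]) cube([84, 1023, 23]);


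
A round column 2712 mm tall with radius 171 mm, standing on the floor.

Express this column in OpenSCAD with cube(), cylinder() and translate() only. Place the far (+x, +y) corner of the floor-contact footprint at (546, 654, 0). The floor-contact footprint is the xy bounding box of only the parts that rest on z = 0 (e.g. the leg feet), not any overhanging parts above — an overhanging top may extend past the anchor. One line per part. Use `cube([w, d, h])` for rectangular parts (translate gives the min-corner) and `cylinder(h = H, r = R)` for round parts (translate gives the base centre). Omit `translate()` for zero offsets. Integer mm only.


translate([375, 483, 0]) cylinder(h = 2712, r = 171);


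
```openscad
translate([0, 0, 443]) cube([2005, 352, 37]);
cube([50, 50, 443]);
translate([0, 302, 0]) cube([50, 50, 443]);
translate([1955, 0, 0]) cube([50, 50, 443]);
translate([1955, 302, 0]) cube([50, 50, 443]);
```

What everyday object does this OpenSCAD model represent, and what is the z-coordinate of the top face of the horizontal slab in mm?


A bench. The seat-top height is 480 mm.

A long slab on four corner posts — a bench. The slab sits at z = 443 with thickness 37, so the top is 443 + 37 = 480 mm.


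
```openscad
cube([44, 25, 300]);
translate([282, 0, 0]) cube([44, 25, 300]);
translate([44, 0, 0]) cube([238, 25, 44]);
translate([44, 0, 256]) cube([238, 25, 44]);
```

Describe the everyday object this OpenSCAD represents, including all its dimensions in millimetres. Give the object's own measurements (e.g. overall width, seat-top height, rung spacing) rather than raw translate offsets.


A rectangular picture frame lying in the x–z plane (depth along y). The opening is 238 mm wide (x) by 212 mm tall (z), surrounded by a border 44 mm wide on all four sides. The frame is 25 mm deep and is made of two full-height vertical stiles with two horizontal rails fitted between them.


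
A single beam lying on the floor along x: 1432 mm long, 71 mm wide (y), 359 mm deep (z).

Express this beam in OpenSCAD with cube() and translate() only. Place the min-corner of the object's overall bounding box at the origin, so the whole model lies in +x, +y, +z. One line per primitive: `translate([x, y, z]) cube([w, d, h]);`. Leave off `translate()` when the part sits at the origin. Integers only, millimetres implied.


cube([1432, 71, 359]);


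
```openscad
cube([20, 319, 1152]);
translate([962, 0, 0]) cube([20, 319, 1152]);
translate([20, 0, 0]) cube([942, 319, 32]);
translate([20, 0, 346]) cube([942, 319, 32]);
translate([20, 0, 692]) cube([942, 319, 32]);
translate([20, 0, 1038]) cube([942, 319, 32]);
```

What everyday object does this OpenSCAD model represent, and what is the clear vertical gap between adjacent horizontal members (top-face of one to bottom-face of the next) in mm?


A bookshelf. The clear shelf gap is 314 mm.

Two tall side panels with 4 horizontal boards between them — a bookshelf. The first two shelf undersides are at z = 0 and z = 346; with shelf thickness 32, the clear gap is 346 − 0 − 32 = 314 mm.


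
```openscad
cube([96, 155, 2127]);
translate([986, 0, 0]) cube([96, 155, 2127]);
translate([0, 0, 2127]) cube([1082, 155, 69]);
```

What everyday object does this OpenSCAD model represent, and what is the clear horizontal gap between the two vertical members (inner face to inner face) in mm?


A door frame. The clear opening width is 890 mm.

Two 2127 mm tall posts with a header on top — a door frame. The left jamb is 96 mm wide at x = 0; the right jamb starts at x = 986. The clear opening is 986 − 96 = 890 mm.


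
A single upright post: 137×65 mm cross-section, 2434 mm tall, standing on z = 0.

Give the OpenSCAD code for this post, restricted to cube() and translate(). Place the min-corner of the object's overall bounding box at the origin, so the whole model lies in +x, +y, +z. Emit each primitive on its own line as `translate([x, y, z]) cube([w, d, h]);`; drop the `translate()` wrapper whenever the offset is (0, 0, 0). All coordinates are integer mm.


cube([137, 65, 2434]);


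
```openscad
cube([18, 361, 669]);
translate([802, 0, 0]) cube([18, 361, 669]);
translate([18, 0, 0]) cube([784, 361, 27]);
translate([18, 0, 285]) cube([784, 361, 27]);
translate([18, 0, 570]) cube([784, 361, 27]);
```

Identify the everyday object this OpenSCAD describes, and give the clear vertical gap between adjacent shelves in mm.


A bookshelf. The clear shelf gap is 258 mm.

Two tall side panels with 3 horizontal boards between them — a bookshelf. The first two shelf undersides are at z = 0 and z = 285; with shelf thickness 27, the clear gap is 285 − 0 − 27 = 258 mm.


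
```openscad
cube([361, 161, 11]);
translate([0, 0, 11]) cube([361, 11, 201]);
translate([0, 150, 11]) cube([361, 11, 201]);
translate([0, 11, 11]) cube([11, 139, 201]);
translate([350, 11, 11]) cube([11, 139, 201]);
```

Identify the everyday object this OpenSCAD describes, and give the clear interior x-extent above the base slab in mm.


An open box. The internal width is 339 mm.

A 361×161 base slab with four walls standing on it — an open box. The base is 361 mm wide and the walls are 11 mm thick, so the internal width is 361 − 2 × 11 = 339 mm.


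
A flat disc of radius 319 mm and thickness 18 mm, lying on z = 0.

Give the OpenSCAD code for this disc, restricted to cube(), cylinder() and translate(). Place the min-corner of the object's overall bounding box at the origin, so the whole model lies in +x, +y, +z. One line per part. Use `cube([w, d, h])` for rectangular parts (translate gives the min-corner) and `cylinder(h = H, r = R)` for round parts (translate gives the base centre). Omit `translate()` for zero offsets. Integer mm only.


translate([319, 319, 0]) cylinder(h = 18, r = 319);


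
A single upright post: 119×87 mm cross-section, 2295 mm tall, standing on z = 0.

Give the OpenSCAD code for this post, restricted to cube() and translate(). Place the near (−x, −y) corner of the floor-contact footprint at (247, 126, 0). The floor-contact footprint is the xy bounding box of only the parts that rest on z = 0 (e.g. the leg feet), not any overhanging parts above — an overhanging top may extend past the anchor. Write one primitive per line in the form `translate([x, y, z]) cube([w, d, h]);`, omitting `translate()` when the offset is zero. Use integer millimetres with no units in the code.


translate([247, 126, 0]) cube([119, 87, 2295]);


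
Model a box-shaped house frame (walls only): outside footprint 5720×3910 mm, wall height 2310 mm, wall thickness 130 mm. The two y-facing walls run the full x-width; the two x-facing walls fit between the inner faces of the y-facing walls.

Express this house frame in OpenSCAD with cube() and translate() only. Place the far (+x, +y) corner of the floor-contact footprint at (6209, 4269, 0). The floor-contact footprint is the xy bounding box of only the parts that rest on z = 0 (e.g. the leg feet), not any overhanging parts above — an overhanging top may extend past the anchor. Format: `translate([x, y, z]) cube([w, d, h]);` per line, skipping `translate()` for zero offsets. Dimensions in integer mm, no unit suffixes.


translate([489, 359, 0]) cube([5720, 130, 2310]);
translate([489, 4139, 0]) cube([5720, 130, 2310]);
translate([489, 489, 0]) cube([130, 3650, 2310]);
translate([6079, 489, 0]) cube([130, 3650, 2310]);


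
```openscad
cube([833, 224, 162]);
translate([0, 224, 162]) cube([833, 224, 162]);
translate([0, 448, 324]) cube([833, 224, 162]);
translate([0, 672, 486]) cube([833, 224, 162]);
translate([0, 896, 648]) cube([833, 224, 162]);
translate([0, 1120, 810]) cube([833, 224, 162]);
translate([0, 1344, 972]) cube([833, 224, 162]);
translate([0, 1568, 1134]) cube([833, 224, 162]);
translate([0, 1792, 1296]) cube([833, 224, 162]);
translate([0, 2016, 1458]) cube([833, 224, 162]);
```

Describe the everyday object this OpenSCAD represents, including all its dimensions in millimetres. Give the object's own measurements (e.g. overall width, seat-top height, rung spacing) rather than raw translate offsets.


A straight staircase of 10 solid steps. Each step is 833 mm wide (x), 224 mm deep (y, the going) and 162 mm tall (the rise). The first step rests on the floor; each subsequent step sits one going further in +y and one rise higher in +z, directly behind and above the previous step with no overlap.


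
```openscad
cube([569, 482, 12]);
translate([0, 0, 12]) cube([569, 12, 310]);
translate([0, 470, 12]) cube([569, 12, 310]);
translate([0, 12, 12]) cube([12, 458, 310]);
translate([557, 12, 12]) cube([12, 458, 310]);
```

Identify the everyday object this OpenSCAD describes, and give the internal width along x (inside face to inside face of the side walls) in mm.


An open box. The internal width is 545 mm.

A 569×482 base slab with four walls standing on it — an open box. The base is 569 mm wide and the walls are 12 mm thick, so the internal width is 569 − 2 × 12 = 545 mm.


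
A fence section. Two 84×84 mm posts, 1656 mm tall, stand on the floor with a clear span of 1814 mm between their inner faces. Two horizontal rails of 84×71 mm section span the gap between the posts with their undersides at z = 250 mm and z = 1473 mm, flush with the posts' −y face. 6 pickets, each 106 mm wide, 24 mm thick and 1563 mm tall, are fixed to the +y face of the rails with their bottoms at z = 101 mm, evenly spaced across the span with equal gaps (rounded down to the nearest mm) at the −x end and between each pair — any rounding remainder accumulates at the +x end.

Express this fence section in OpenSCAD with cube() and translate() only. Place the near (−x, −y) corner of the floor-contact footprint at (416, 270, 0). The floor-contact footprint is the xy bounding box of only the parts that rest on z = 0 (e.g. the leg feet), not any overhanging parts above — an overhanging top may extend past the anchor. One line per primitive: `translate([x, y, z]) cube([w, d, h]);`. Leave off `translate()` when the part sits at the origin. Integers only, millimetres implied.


translate([416, 270, 0]) cube([84, 84, 1656]);
translate([2314, 270, 0]) cube([84, 84, 1656]);
translate([500, 270, 250]) cube([1814, 84, 71]);
translate([500, 270, 1473]) cube([1814, 84, 71]);
translate([668, 354, 101]) cube([106, 24, 1563]);
translate([942, 354, 101]) cube([106, 24, 1563]);
translate([1216, 354, 101]) cube([106, 24, 1563]);
translate([1490, 354, 101]) cube([106, 24, 1563]);
translate([1764, 354, 101]) cube([106, 24, 1563]);
translate([2038, 354, 101]) cube([106, 24, 1563]);


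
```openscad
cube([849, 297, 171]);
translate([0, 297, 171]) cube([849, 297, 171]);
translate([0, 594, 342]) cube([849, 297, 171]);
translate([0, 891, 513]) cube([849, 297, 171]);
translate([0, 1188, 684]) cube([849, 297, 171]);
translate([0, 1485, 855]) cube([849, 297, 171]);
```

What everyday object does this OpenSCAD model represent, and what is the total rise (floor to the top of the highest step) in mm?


A staircase. The total rise is 1026 mm.

6 identical blocks, each offset up and back from the previous — a staircase. Each step is 171 mm tall and there are 6 of them, so the total rise is 6 × 171 = 1026 mm.


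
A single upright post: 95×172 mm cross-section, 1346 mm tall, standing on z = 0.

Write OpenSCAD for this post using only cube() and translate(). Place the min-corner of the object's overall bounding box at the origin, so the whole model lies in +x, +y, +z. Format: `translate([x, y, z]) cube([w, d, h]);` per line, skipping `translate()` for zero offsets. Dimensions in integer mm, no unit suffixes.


cube([95, 172, 1346]);


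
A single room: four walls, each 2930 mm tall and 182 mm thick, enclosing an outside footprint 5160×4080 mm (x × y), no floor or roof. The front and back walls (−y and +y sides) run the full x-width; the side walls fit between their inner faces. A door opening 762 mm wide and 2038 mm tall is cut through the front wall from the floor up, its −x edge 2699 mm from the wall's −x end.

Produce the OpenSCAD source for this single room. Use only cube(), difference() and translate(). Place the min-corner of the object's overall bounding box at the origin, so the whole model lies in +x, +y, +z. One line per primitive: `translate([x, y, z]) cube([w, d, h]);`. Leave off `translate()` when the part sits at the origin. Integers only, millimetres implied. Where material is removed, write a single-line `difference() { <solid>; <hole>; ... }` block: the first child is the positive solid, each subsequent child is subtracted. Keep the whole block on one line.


difference() { cube([5160, 182, 2930]); translate([2699, 0, 0]) cube([762, 182, 2038]); }
translate([0, 3898, 0]) cube([5160, 182, 2930]);
translate([0, 182, 0]) cube([182, 3716, 2930]);
translate([4978, 182, 0]) cube([182, 3716, 2930]);


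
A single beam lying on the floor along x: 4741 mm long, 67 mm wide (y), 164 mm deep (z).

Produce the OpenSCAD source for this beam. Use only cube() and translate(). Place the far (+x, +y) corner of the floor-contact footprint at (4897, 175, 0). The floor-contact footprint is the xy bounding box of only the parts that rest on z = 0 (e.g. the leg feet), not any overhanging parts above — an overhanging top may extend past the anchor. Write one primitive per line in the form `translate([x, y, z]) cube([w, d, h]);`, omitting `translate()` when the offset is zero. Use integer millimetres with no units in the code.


translate([156, 108, 0]) cube([4741, 67, 164]);


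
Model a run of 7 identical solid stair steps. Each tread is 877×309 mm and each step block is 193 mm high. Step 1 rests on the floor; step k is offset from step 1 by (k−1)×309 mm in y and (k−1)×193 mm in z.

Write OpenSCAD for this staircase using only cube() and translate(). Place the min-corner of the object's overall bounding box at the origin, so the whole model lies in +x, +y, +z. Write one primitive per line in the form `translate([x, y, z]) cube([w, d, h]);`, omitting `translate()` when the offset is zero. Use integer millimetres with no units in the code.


cube([877, 309, 193]);
translate([0, 309, 193]) cube([877, 309, 193]);
translate([0, 618, 386]) cube([877, 309, 193]);
translate([0, 927, 579]) cube([877, 309, 193]);
translate([0, 1236, 772]) cube([877, 309, 193]);
translate([0, 1545, 965]) cube([877, 309, 193]);
translate([0, 1854, 1158]) cube([877, 309, 193]);


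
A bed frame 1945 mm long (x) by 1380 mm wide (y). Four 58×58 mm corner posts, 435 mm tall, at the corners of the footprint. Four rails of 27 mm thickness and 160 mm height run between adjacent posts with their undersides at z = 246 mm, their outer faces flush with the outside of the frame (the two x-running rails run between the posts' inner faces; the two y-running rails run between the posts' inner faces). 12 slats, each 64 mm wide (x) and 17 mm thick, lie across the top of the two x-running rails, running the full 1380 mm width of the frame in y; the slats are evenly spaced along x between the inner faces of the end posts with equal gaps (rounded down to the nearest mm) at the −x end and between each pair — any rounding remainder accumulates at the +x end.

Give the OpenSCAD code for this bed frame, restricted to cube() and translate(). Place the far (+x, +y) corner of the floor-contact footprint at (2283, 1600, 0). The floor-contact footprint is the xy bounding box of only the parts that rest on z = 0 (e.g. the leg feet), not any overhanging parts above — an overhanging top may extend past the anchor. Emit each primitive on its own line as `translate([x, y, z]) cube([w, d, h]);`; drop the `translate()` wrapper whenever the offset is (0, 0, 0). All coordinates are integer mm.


// slat z = rail_z + rail_h = 246 + 160 = 406
// slat gap = ⌊(1829 − 12·64) / 13⌋ = 81
translate([338, 220, 0]) cube([58, 58, 435]);
translate([338, 1542, 0]) cube([58, 58, 435]);
translate([2225, 220, 0]) cube([58, 58, 435]);
translate([2225, 1542, 0]) cube([58, 58, 435]);
translate([396, 220, 246]) cube([1829, 27, 160]);
translate([396, 1573, 246]) cube([1829, 27, 160]);
translate([338, 278, 246]) cube([27, 1264, 160]);
translate([2256, 278, 246]) cube([27, 1264, 160]);
translate([477, 220, 406]) cube([64, 1380, 17]);
translate([622, 220, 406]) cube([64, 1380, 17]);
translate([767, 220, 406]) cube([64, 1380, 17]);
translate([912, 220, 406]) cube([64, 1380, 17]);
translate([1057, 220, 406]) cube([64, 1380, 17]);
translate([1202, 220, 406]) cube([64, 1380, 17]);
translate([1347, 220, 406]) cube([64, 1380, 17]);
translate([1492, 220, 406]) cube([64, 1380, 17]);
translate([1637, 220, 406]) cube([64, 1380, 17]);
translate([1782, 220, 406]) cube([64, 1380, 17]);
translate([1927, 220, 406]) cube([64, 1380, 17]);
translate([2072, 220, 406]) cube([64, 1380, 17]);


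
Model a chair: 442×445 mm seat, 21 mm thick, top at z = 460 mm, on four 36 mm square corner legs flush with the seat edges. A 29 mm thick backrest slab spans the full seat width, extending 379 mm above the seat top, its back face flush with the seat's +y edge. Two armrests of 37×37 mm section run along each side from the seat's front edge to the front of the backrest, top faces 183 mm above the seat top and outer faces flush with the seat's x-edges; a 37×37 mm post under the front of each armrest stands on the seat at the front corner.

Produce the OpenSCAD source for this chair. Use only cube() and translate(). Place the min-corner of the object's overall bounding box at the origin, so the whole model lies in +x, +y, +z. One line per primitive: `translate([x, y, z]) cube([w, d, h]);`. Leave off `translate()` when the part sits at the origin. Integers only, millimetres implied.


// leg_h = 460 - 21 = 439
// arm post h = 183 - 37 = 146
translate([0, 0, 439]) cube([442, 445, 21]);
cube([36, 36, 439]);
translate([406, 0, 0]) cube([36, 36, 439]);
translate([0, 409, 0]) cube([36, 36, 439]);
translate([406, 409, 0]) cube([36, 36, 439]);
translate([0, 416, 460]) cube([442, 29, 379]);
translate([0, 0, 606]) cube([37, 416, 37]);
translate([405, 0, 606]) cube([37, 416, 37]);
translate([0, 0, 460]) cube([37, 37, 146]);
translate([405, 0, 460]) cube([37, 37, 146]);


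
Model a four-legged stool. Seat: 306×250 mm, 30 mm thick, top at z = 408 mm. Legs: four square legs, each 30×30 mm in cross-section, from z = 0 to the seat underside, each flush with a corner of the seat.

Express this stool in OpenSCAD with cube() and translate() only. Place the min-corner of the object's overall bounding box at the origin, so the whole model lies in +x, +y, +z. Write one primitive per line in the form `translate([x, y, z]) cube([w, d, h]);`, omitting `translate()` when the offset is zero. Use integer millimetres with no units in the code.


// leg_h = 408 - 30 = 378
translate([0, 0, 378]) cube([306, 250, 30]);
cube([30, 30, 378]);
translate([276, 0, 0]) cube([30, 30, 378]);
translate([0, 220, 0]) cube([30, 30, 378]);
translate([276, 220, 0]) cube([30, 30, 378]);


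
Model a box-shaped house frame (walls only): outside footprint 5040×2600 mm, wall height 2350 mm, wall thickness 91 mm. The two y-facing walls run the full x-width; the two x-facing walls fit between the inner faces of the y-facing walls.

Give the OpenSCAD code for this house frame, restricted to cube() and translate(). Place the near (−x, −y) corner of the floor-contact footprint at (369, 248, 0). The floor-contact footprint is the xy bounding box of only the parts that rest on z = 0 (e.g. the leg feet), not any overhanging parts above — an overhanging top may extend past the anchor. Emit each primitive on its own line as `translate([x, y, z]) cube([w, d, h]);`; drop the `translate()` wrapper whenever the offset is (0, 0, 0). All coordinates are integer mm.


translate([369, 248, 0]) cube([5040, 91, 2350]);
translate([369, 2757, 0]) cube([5040, 91, 2350]);
translate([369, 339, 0]) cube([91, 2418, 2350]);
translate([5318, 339, 0]) cube([91, 2418, 2350]);


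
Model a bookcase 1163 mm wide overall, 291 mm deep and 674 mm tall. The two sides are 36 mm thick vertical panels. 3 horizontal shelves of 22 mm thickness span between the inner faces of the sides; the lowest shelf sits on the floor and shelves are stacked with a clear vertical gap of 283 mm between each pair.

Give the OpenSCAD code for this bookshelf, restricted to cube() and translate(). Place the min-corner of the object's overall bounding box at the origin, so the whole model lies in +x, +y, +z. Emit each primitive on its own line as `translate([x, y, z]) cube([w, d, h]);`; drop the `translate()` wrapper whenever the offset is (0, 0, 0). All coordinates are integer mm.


cube([36, 291, 674]);
translate([1127, 0, 0]) cube([36, 291, 674]);
translate([36, 0, 0]) cube([1091, 291, 22]);
translate([36, 0, 305]) cube([1091, 291, 22]);
translate([36, 0, 610]) cube([1091, 291, 22]);


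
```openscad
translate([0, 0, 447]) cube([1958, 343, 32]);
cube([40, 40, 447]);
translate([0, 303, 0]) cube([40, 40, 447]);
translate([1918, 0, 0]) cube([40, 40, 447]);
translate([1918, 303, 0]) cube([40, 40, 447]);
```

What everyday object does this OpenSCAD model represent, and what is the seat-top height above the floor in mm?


A bench. The seat-top height is 479 mm.

A long slab on four corner posts — a bench. The slab sits at z = 447 with thickness 32, so the top is 447 + 32 = 479 mm.


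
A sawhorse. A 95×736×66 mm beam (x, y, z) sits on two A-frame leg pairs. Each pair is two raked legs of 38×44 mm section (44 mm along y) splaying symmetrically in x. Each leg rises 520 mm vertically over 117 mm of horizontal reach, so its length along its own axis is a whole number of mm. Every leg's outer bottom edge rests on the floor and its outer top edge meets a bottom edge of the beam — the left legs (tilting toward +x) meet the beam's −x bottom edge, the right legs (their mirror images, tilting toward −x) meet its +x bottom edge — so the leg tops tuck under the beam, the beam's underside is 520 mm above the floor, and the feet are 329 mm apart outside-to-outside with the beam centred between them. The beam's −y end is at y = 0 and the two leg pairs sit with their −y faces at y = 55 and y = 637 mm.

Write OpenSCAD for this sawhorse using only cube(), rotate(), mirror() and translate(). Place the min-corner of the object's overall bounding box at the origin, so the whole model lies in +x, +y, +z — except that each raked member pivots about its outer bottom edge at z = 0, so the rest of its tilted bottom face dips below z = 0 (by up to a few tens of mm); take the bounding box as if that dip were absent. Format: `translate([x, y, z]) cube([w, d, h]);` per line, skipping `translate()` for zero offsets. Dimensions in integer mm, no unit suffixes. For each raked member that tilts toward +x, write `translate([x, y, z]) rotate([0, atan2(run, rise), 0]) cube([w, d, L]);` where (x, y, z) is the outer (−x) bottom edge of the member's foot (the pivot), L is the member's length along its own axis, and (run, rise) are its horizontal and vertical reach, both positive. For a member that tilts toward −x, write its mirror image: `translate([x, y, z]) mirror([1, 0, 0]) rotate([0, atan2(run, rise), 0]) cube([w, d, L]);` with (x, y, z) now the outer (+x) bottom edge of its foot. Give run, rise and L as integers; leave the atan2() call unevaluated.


translate([117, 0, 520]) cube([95, 736, 66]);
translate([0, 55, 0]) rotate([0, atan2(117, 520), 0]) cube([38, 44, 533]);
translate([329, 55, 0]) mirror([1, 0, 0]) rotate([0, atan2(117, 520), 0]) cube([38, 44, 533]);
translate([0, 637, 0]) rotate([0, atan2(117, 520), 0]) cube([38, 44, 533]);
translate([329, 637, 0]) mirror([1, 0, 0]) rotate([0, atan2(117, 520), 0]) cube([38, 44, 533]);


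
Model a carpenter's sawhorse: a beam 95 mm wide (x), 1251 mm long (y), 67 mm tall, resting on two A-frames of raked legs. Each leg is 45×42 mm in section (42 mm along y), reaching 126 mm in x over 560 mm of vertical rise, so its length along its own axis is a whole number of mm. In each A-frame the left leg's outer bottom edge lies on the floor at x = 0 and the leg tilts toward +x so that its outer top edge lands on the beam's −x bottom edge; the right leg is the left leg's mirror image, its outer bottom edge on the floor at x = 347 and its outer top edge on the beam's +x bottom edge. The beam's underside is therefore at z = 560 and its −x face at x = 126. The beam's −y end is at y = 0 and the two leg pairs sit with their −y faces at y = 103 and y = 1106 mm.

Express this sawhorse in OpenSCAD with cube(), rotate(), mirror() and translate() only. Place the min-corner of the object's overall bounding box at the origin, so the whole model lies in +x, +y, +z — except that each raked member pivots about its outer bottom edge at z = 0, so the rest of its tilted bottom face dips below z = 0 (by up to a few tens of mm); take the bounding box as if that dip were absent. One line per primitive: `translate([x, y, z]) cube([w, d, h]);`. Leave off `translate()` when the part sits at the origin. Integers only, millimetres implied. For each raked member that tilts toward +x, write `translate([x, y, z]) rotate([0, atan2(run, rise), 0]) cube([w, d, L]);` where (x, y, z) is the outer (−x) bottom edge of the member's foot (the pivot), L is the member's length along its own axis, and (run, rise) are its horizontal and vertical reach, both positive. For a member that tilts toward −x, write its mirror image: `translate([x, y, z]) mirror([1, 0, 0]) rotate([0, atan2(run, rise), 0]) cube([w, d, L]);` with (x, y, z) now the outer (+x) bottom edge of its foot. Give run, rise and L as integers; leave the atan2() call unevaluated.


// leg length = √(126² + 560²) = 574
// right-leg outer foot x = 2·126 + 95 = 347
// beam min-corner = (126, 0, 560)
translate([126, 0, 560]) cube([95, 1251, 67]);
translate([0, 103, 0]) rotate([0, atan2(126, 560), 0]) cube([45, 42, 574]);
translate([347, 103, 0]) mirror([1, 0, 0]) rotate([0, atan2(126, 560), 0]) cube([45, 42, 574]);
translate([0, 1106, 0]) rotate([0, atan2(126, 560), 0]) cube([45, 42, 574]);
translate([347, 1106, 0]) mirror([1, 0, 0]) rotate([0, atan2(126, 560), 0]) cube([45, 42, 574]);


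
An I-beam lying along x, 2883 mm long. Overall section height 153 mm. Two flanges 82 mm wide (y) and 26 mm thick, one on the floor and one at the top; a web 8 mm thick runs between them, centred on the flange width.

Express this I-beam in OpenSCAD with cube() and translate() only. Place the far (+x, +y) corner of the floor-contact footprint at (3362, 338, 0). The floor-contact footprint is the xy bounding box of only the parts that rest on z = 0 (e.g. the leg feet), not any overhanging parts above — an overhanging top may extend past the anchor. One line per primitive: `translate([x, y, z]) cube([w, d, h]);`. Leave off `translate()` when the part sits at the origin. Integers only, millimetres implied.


translate([479, 256, 0]) cube([2883, 82, 26]);
translate([479, 293, 26]) cube([2883, 8, 101]);
translate([479, 256, 127]) cube([2883, 82, 26]);


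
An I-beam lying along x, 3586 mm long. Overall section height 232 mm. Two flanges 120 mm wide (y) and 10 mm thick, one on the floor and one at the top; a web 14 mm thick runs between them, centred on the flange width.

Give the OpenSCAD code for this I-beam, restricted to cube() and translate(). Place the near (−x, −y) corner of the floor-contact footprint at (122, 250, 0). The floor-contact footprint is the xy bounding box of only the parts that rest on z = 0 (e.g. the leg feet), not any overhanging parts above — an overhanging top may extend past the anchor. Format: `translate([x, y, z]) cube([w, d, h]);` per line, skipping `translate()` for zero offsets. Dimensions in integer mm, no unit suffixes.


translate([122, 250, 0]) cube([3586, 120, 10]);
translate([122, 303, 10]) cube([3586, 14, 212]);
translate([122, 250, 222]) cube([3586, 120, 10]);


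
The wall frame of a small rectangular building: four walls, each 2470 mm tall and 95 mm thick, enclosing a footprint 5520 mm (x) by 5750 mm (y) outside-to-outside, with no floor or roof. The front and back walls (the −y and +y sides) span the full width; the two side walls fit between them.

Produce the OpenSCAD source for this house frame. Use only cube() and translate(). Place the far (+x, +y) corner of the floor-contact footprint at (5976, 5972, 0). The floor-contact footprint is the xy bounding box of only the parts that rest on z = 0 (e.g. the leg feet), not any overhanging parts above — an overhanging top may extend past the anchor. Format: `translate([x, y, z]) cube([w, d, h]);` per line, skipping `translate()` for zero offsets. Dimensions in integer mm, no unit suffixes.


translate([456, 222, 0]) cube([5520, 95, 2470]);
translate([456, 5877, 0]) cube([5520, 95, 2470]);
translate([456, 317, 0]) cube([95, 5560, 2470]);
translate([5881, 317, 0]) cube([95, 5560, 2470]);


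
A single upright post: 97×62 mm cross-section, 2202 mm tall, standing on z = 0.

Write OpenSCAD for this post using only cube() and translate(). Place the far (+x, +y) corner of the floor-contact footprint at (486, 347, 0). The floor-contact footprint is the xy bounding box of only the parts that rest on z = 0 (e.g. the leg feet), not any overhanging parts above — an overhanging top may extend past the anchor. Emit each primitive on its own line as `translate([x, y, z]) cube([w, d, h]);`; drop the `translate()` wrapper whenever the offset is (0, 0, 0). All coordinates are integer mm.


translate([389, 285, 0]) cube([97, 62, 2202]);
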